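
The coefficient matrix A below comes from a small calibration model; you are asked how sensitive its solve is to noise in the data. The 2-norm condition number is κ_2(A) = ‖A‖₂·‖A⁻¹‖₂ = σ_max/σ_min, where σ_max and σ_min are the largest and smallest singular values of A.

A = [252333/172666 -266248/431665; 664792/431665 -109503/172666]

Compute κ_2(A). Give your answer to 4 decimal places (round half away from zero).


M = AᵀA = [3994758841/886252900 -16644456/8862529; -16644456/8862529 693608401/886252900]. tr(M)=13870909/2622050, det(M)=279841/524410000
char-poly roots: 529/100 and 529/5244100
σ_max=√(529/100)=(23/10), σ_min=√(529/5244100)=(23/2290) → κ = 229.0000

229.0000


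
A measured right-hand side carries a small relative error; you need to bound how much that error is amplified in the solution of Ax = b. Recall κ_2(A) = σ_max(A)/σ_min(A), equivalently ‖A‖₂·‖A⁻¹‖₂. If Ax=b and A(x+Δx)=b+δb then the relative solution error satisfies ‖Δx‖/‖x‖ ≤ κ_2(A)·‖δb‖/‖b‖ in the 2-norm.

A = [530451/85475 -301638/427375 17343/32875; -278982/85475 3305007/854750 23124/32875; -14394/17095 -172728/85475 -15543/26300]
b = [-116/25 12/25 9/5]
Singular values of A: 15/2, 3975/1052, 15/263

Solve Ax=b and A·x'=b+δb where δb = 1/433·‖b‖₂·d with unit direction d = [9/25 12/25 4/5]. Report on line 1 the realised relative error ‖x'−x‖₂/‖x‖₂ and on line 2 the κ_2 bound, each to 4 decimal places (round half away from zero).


from the listed singular values, σ₁ = 15/2, σ_n = 15/263
condition number: (15/2) ÷ (15/263) = 131.5000
κ_2(A)·‖δb‖/‖b‖ = 0.3037
solve Ax = b  →  x = [-0.7855 -0.4984 -0.2223]
‖b‖₂ = 5.0000 and ‖x‖₂ = 0.9565
Δx = A⁻¹·δb where δb = 1/433·5.0000·d; ‖Δx‖ = 0.2025
relative error = 0.2117
so the bound overstates the realised error by a factor of ≈ 1.4347 (computed from the unrounded values)

0.2117
0.3037


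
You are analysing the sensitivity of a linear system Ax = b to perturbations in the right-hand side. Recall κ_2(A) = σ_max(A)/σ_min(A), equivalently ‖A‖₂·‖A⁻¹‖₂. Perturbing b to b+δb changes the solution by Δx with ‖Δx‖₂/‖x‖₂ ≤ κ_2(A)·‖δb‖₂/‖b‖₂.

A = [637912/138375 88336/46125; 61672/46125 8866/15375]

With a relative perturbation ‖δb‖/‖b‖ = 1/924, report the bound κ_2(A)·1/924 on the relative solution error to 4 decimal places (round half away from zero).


form AᵀA = [705860224/30636225 19606928/2042415; 19606928/2042415 13617124/3404025] with trace 165682868/6127245 and determinant 7311616/765905625
char-poly roots: 676/25 and 10816/30636225
so κ_2 = √((676/25) / (10816/30636225)) = 276.7500
worst-case relative error ≤ 276.7500 × 1/924 = 0.2995

0.2995


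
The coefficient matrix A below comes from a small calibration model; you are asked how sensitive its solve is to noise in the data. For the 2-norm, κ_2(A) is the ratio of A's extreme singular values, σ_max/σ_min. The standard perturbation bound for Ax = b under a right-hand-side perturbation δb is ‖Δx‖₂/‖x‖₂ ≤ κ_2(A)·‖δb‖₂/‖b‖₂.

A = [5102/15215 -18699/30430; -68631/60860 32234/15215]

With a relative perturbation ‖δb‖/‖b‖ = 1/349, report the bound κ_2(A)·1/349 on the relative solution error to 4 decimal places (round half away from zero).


1.0258

M = AᵀA = [12062825/8715152 -2827125/1089394; -2827125/1089394 10601825/2178788]. tr(M)=3204125/512656, det(M)=625/2050624
λ_max, λ_min = (3204125/512656 ± √10266096605625/262816174336)/2 = 25/4, 25/512656
σ_max=√(25/4)=(5/2), σ_min=√(25/512656)=(5/716) → κ = 358.0000
worst-case relative error ≤ 358.0000 × 1/349 = 1.0258


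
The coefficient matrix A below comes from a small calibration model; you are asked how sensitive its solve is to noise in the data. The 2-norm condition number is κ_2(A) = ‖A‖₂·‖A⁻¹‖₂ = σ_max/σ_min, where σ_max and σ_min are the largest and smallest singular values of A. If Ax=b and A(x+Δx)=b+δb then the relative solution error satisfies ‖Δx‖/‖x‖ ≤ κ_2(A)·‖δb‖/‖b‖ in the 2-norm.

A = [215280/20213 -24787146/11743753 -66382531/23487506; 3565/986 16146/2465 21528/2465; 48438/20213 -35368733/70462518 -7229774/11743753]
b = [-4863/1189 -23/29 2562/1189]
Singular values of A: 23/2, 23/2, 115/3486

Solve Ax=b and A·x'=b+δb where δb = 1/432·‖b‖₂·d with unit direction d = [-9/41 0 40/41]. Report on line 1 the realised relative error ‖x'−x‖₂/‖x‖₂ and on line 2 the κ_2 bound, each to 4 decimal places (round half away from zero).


0.0036
0.8069

σ_max = 23/2, σ_min = 115/3486
κ_2(A) = (23/2) / (115/3486) = 348.6000
bound on ‖Δx‖/‖x‖: κ·ε = 348.6000·1/432 = 0.8069
solve Ax = b  →  x = [-0.3120 -72.7329 54.5880]
‖b‖ = 4.6904, ‖x‖ = 90.9397
re-solving with b+δb shifts x by Δx of norm 0.3291
realised ‖Δx‖/‖x‖ = 0.0036
tightness: 0.0036 against a bound of 0.8069 (unrounded ratio ≈ 0.0045)


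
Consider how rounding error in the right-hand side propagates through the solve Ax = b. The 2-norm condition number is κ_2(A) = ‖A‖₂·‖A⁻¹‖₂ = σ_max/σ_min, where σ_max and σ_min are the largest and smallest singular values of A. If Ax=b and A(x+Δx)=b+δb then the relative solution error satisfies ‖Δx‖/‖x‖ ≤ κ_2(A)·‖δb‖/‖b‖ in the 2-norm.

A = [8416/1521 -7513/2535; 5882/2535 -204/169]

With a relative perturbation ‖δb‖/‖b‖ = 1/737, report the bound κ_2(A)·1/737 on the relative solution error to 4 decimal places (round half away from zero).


form AᵀA = [12320164/342225 -87608/4563; -87608/4563 389401/38025] with trace 15824773/342225 and determinant 334084/8555625
solving λ² − 15824773/342225·λ + 334084/8555625 = 0 gives λ = 1156/25, 289/342225
κ_2(A) = √(λ_max/λ_min) = √((1156/25) / (289/342225)) = 234.0000
perturbation bound = 234.0000·1/737 = 0.3175

0.3175


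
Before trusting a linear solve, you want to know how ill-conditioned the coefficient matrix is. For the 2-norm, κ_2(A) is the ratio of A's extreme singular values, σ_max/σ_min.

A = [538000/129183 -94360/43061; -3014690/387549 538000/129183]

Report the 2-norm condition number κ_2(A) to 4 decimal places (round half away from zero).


335.2500

M = AᵀA = [40461424900/519703209 -7193060000/173234403; -7193060000/173234403 1278817600/57744801]. tr(M)=179829700/1798281, det(M)=160000/1798281
solving λ² − 179829700/1798281·λ + 160000/1798281 = 0 gives λ = 100, 1600/1798281
so κ_2 = √(100 / (1600/1798281)) = 335.2500


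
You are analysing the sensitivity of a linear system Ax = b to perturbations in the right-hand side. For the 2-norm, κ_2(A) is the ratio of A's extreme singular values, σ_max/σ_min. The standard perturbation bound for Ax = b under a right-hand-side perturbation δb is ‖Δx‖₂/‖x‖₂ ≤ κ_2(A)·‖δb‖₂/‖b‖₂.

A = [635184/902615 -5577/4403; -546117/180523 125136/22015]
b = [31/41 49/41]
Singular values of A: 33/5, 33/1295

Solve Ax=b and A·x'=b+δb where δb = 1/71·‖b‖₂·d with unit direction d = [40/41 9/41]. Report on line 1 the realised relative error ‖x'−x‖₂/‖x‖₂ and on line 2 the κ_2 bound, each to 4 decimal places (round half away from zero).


from the listed singular values, σ₁ = 33/5, σ_n = 33/1295
condition number: (33/5) ÷ (33/1295) = 259.0000
κ_2(A)·‖δb‖/‖b‖ = 3.6479
solve Ax = b  →  x = [34.5544 18.6007]
‖b‖ = 1.4142, ‖x‖ = 39.2427
with δb = [0.0194 0.0044], A·Δx = δb → ‖Δx‖ = 0.7817
relative error = 0.0199
so the bound overstates the realised error by a factor of ≈ 183.1420 (computed from the unrounded values)

0.0199
3.6479


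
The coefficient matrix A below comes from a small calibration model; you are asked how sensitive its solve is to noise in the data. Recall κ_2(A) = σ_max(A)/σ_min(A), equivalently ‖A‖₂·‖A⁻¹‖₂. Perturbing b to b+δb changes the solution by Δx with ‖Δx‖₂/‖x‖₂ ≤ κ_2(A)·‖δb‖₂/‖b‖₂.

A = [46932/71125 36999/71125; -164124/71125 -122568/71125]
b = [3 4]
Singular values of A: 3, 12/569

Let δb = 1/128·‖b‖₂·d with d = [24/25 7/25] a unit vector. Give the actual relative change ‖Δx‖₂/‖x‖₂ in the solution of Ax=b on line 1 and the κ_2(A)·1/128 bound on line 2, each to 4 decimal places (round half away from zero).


largest singular value 3, smallest 12/569
κ = σ_max/σ_min = 3/(12/569) = 142.2500
worst-case relative error ≤ 142.2500 × 1/128 = 1.1113
solve Ax = b  →  x = [-114.6000 151.1333]
‖b‖₂ = 5.0000 and ‖x‖₂ = 189.6693
δb = ε·‖b‖·d = [0.0375 0.0109]; solving A·Δx = δb gives ‖Δx‖ = 1.8522
relative error = 0.0098
so the bound overstates the realised error by a factor of ≈ 113.8016 (computed from the unrounded values)

0.0098
1.1113


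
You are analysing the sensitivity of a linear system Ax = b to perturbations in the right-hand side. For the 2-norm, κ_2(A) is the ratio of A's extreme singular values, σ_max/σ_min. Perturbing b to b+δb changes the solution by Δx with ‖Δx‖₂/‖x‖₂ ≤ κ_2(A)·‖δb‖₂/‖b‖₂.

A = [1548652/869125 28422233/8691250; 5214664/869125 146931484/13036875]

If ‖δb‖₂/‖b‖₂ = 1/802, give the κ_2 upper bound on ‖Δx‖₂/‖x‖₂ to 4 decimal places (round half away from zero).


M = AᵀA = [9469133968/241721045 1331556067282/18129078375; 1331556067282/18129078375 149801366272201/1087744702500]. tr(M)=665787090409/3763822500, det(M)=5006411536/23523890625
solving λ² − 665787090409/3763822500·λ + 5006411536/23523890625 = 0 gives λ = 17689/100, 1132096/940955625
κ_2(A) = √(λ_max/λ_min) = √((17689/100) / (1132096/940955625)) = 383.4375
perturbation bound = 383.4375·1/802 = 0.4781

0.4781


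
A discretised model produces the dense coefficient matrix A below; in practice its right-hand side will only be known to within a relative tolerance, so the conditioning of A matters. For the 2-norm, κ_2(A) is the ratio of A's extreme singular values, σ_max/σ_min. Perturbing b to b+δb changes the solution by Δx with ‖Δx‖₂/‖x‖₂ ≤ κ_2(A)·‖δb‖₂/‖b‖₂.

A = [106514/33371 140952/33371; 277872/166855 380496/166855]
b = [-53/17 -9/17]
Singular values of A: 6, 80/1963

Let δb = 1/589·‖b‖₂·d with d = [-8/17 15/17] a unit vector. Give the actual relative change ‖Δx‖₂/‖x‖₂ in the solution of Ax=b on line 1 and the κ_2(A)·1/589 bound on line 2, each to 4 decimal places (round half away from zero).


0.0054
0.2500

from the listed singular values, σ₁ = 6, σ_n = 80/1963
κ_2(A) = 6 / (80/1963) = 147.2250
bound on ‖Δx‖/‖x‖: κ·ε = 147.2250·1/589 = 0.2500
solve Ax = b  →  x = [-19.9300 14.3225]
2-norm of b is 3.1623; of x, 24.5426
δb = ε·‖b‖·d = [-0.0025 0.0047]; solving A·Δx = δb gives ‖Δx‖ = 0.1317
relative error = 0.0054
so the bound overstates the realised error by a factor of ≈ 46.5663 (computed from the unrounded values)


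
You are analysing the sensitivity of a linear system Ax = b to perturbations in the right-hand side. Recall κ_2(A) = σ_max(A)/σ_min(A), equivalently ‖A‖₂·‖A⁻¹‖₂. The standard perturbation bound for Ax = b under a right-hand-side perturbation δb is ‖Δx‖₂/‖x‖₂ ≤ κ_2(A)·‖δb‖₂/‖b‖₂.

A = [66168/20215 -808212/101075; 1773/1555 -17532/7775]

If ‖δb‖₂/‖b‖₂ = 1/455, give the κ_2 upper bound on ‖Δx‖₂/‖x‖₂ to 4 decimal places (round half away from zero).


form AᵀA = [196378425/16345849 -469848060/16345849; -469848060/16345849 1128243744/16345849] with trace 7838001/96721 and determinant 291600/96721
eigenvalues of AᵀA: λ = (tr ± √(tr²−4·det))/2 = 81, 3600/96721
σ_max=√81=9, σ_min=√(3600/96721)=(60/311) → κ = 46.6500
κ_2(A)·‖δb‖/‖b‖ = 0.1025

0.1025


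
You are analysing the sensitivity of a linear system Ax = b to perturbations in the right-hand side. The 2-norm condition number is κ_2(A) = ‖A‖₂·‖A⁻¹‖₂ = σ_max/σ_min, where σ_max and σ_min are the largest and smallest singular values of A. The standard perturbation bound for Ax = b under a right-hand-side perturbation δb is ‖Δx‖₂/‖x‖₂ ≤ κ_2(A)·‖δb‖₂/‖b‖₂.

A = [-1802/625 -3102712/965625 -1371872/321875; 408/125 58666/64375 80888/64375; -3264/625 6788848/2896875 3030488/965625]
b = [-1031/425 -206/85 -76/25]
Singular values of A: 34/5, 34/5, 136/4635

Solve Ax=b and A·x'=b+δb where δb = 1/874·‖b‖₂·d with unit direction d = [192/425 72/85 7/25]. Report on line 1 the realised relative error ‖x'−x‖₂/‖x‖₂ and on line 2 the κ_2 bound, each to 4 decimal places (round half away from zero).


largest singular value 34/5, smallest 136/4635
condition number: (34/5) ÷ (136/4635) = 231.7500
worst-case relative error ≤ 231.7500 × 1/874 = 0.2652
solve Ax = b  →  x = [0.3235 109.0235 -81.8412]
‖b‖₂ = 4.5826 and ‖x‖₂ = 136.3239
δb = ε·‖b‖·d = [0.0024 0.0044 0.0015]; solving A·Δx = δb gives ‖Δx‖ = 0.1787
realised ‖Δx‖/‖x‖ = 0.0013
so the bound overstates the realised error by a factor of ≈ 202.2886 (computed from the unrounded values)

0.0013
0.2652


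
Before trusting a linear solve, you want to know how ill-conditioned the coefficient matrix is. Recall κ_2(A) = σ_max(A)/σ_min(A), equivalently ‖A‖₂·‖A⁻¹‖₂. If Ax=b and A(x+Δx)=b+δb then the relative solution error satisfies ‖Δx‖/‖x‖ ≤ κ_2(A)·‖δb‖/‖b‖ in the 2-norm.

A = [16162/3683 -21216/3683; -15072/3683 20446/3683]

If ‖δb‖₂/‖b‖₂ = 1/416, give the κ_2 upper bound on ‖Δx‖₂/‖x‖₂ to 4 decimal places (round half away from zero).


0.3053

AᵀA = [580708/16129 -774144/16129; -774144/16129 1032292/16129]; tr = 1613000/16129, det = 10000/16129
solving λ² − 1613000/16129·λ + 10000/16129 = 0 gives λ = 100, 100/16129
so κ_2 = √(100 / (100/16129)) = 127.0000
κ_2(A)·‖δb‖/‖b‖ = 0.3053


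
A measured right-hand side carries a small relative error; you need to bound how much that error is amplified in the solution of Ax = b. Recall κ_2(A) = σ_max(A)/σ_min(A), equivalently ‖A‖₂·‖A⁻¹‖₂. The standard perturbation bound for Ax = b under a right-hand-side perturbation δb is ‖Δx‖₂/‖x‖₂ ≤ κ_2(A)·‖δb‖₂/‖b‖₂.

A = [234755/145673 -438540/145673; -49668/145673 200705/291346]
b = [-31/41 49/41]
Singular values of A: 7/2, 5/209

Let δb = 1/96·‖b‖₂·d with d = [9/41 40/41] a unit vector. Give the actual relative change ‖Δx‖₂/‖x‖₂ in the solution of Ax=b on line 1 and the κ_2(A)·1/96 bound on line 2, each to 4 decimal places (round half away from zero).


0.0147
1.5240

σ_max = 7/2, σ_min = 5/209
κ_2(A) = (7/2) / (5/209) = 146.3000
worst-case relative error ≤ 146.3000 × 1/96 = 1.5240
solve Ax = b  →  x = [36.7479 19.9227]
‖b‖ = 1.4142, ‖x‖ = 41.8010
δb = ε·‖b‖·d = [0.0032 0.0144]; solving A·Δx = δb gives ‖Δx‖ = 0.6158
realised ‖Δx‖/‖x‖ = 0.0147
tightness: 0.0147 against a bound of 1.5240 (unrounded ratio ≈ 0.0097)


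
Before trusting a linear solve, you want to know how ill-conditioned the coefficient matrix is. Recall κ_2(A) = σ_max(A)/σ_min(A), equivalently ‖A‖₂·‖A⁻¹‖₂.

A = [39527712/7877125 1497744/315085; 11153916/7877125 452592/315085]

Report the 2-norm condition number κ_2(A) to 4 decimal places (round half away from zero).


M = AᵀA = [2698959772944/99278557225 514004533056/19855711445; 514004533056/19855711445 97923064320/3971142289]. tr(M)=6120138384/118048225, det(M)=26873856/118048225
solving λ² − 6120138384/118048225·λ + 26873856/118048225 = 0 gives λ = 1296/25, 20736/4721929
κ_2(A) = √(λ_max/λ_min) = √((1296/25) / (20736/4721929)) = 108.6500

108.6500


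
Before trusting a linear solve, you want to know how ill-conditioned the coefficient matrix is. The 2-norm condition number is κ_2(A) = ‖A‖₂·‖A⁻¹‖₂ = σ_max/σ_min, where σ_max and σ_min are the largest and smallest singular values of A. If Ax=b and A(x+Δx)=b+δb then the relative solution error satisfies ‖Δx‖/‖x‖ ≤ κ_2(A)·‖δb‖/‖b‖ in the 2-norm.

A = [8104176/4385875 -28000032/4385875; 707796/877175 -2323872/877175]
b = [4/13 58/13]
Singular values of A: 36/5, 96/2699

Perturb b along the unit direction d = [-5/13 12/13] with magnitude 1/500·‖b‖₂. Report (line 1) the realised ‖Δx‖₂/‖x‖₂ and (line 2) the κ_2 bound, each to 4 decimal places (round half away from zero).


σ_max = 36/5, σ_min = 96/2699
κ = σ_max/σ_min = (36/5)/(96/2699) = 202.4250
worst-case relative error ≤ 202.4250 × 1/500 = 0.4049
solve Ax = b  →  x = [108.0378 31.2217]
‖b‖₂ = 4.4721 and ‖x‖₂ = 112.4587
with δb = [-0.0034 0.0083], A·Δx = δb → ‖Δx‖ = 0.2515
dividing the unrounded norms, ‖Δx‖/‖x‖ = 0.0022
realised/bound (from unrounded values) ≈ 0.0055

0.0022
0.4049


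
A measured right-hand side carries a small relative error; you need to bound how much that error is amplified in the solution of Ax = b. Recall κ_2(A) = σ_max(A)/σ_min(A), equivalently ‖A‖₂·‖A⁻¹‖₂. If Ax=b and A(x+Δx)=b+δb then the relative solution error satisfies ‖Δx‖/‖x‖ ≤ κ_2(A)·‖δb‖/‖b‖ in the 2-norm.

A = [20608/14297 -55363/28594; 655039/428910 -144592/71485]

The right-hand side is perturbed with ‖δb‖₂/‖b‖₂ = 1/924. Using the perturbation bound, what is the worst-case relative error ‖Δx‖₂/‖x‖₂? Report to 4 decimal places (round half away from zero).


0.3201

M = AᵀA = [964681081/218744100 -107183384/18228675; -107183384/18228675 190551641/24304900]. tr(M)=53592917/4374882, det(M)=60025/34999056
eigenvalues of AᵀA: λ = (tr ± √(tr²−4·det))/2 = 49/4, 1225/8749764
κ_2(A) = √(λ_max/λ_min) = √((49/4) / (1225/8749764)) = 295.8000
perturbation bound = 295.8000·1/924 = 0.3201


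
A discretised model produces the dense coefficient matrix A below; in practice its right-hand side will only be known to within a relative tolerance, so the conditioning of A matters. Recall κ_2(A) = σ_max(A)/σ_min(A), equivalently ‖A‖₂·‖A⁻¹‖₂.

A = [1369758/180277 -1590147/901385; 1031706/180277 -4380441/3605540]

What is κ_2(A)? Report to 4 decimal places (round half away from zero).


M = AᵀA = [2940654249000/32499796729 -1323179356005/64999593458; -1323179356005/64999593458 2385813722409/519996747664]. tr(M)=29408852889/309337744, det(M)=57836025/77334436
solving λ² − 29408852889/309337744·λ + 57836025/77334436 = 0 gives λ = 1521/16, 152100/19333609
so κ_2 = √((1521/16) / (152100/19333609)) = 109.9250

109.9250


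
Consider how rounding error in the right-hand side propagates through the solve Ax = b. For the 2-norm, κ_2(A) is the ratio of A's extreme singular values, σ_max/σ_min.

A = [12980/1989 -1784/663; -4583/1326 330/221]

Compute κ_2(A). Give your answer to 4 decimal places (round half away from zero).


144.0000

M = AᵀA = [229693/4212 -7975/351; -7975/351 1108/117]. tr(M)=20737/324, det(M)=16/81
char-poly roots: 64 and 1/324
κ = σ_max/σ_min = 8/(1/18) = 144.0000


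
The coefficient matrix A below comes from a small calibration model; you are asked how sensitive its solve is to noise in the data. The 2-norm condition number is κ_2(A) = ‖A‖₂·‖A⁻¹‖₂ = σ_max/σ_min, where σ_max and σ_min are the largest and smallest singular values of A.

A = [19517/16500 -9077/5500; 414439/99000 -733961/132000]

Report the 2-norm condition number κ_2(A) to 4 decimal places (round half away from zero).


AᵀA = [296756101/15681600 -527507999/20908800; -527507999/20908800 937850401/27878400]; tr = 527550049/10036224, det = 17682025/160579584
char-poly roots: 841/16 and 21025/10036224
σ_max=√(841/16)=(29/4), σ_min=√(21025/10036224)=(145/3168) → κ = 158.4000

158.4000


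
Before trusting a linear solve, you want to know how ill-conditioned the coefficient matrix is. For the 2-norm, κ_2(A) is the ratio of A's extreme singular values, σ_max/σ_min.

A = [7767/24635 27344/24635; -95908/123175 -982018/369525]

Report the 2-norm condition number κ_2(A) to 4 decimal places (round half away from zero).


341.1000

M = AᵀA = [63352081/89775625 651549976/269326875; 651549976/269326875 6701719396/807980625]. tr(M)=11635021/1292769, det(M)=100/143641
eigenvalues of AᵀA: λ = (tr ± √(tr²−4·det))/2 = 9, 100/1292769
σ_max=√9=3, σ_min=√(100/1292769)=(10/1137) → κ = 341.1000


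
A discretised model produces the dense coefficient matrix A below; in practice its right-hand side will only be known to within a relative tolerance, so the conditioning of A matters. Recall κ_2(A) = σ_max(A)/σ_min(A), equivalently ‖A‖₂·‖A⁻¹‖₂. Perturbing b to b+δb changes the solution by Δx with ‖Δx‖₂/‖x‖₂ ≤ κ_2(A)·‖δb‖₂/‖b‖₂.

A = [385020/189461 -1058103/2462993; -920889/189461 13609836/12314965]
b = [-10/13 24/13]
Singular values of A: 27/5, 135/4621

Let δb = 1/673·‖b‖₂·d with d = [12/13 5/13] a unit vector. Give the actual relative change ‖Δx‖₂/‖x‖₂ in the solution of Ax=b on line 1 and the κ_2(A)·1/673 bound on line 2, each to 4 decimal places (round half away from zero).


σ_max = 27/5, σ_min = 135/4621
condition number: (27/5) ÷ (135/4621) = 184.8400
perturbation bound = 184.8400·1/673 = 0.2747
solve Ax = b  →  x = [-0.3613 0.0813]
2-norm of b is 2.0000; of x, 0.3704
δb = ε·‖b‖·d = [0.0027 0.0011]; solving A·Δx = δb gives ‖Δx‖ = 0.1017
relative error = 0.2747
so the bound is sharp here: realised error equals the bound

0.2747
0.2747


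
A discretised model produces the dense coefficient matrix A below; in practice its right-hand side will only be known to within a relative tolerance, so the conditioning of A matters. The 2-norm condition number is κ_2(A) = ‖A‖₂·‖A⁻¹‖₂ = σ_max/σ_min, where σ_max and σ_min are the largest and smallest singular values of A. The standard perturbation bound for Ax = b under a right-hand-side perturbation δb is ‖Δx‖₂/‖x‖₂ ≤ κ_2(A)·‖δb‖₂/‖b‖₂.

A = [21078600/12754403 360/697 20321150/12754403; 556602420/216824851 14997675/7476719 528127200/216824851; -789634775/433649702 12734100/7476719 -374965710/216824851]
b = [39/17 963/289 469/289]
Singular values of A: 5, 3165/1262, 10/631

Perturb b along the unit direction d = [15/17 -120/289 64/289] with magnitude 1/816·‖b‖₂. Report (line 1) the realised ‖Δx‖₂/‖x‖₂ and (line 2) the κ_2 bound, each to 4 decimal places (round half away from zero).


0.0053
0.3866

σ_max = 5, σ_min = 10/631
κ_2(A) = 5 / (10/631) = 315.5000
worst-case relative error ≤ 315.5000 × 1/816 = 0.3866
solve Ax = b  →  x = [-43.2835 1.2987 45.9157]
‖b‖₂ = 4.3589 and ‖x‖₂ = 63.1142
Δx = A⁻¹·δb where δb = 1/816·4.3589·d; ‖Δx‖ = 0.3371
dividing the unrounded norms, ‖Δx‖/‖x‖ = 0.0053
tightness: 0.0053 against a bound of 0.3866 (unrounded ratio ≈ 0.0138)


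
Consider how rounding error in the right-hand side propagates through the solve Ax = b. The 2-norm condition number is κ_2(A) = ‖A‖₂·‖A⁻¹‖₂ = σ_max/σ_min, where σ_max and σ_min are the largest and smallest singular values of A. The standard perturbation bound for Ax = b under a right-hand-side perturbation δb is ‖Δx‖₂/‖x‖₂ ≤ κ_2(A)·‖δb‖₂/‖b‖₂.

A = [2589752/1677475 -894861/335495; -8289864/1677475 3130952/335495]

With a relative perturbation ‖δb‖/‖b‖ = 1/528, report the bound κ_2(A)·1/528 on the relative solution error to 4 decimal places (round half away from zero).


0.1869

M = AᵀA = [120685856896/4502275801 -226181074680/4502275801; -226181074680/4502275801 424145465425/4502275801]. tr(M)=1885229489/15578809, det(M)=23425600/15578809
eigenvalues of AᵀA: λ = (tr ± √(tr²−4·det))/2 = 121, 193600/15578809
σ_max=√121=11, σ_min=√(193600/15578809)=(440/3947) → κ = 98.6750
bound on ‖Δx‖/‖x‖: κ·ε = 98.6750·1/528 = 0.1869


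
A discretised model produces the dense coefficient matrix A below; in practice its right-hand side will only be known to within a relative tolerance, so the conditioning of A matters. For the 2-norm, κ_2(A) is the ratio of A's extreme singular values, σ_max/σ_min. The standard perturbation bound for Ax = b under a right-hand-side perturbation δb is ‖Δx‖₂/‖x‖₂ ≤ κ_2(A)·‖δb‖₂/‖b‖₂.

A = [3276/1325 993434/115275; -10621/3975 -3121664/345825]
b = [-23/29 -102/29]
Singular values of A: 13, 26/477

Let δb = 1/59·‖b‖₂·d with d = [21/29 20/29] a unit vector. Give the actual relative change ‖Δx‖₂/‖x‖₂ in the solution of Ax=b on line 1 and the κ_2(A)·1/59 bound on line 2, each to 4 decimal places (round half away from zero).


0.0204
4.0424

largest singular value 13, smallest 26/477
κ_2(A) = 13 / (26/477) = 238.5000
perturbation bound = 238.5000·1/59 = 4.0424
solve Ax = b  →  x = [52.8800 -15.2631]
‖b‖₂ = 3.6056 and ‖x‖₂ = 55.0387
with δb = [0.0443 0.0421], A·Δx = δb → ‖Δx‖ = 1.1212
dividing the unrounded norms, ‖Δx‖/‖x‖ = 0.0204
realised/bound (from unrounded values) ≈ 0.0050


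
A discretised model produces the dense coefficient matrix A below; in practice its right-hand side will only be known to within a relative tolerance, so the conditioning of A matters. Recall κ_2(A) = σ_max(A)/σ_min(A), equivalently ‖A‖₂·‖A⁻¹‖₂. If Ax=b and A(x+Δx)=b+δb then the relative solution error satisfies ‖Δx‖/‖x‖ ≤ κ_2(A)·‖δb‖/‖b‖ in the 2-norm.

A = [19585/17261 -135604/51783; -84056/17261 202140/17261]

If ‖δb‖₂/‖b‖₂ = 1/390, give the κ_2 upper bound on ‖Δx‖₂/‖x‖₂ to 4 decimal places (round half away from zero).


0.8096

AᵀA = [4431281/177241 -31903060/531723; -31903060/531723 229704736/1595169]; tr = 269586265/1595169, det = 456976/1595169
λ_max, λ_min = (269586265/1595169 ± √72673838460854449/2544564138561)/2 = 169, 2704/1595169
σ_max=√169=13, σ_min=√(2704/1595169)=(52/1263) → κ = 315.7500
perturbation bound = 315.7500·1/390 = 0.8096


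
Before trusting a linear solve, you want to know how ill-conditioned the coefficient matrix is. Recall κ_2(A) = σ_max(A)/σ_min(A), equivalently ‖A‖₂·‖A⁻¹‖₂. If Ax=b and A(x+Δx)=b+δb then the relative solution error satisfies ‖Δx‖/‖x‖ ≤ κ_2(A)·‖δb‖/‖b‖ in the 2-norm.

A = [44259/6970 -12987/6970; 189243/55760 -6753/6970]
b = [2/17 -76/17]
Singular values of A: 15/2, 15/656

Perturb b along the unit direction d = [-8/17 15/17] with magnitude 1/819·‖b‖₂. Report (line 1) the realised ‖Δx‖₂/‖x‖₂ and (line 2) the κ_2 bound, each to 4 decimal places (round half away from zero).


0.0014
0.4005

largest singular value 15/2, smallest 15/656
κ_2(A) = (15/2) / (15/656) = 328.0000
perturbation bound = 328.0000·1/819 = 0.4005
solve Ax = b  →  x = [-49.2373 -167.8613]
‖b‖ = 4.4721, ‖x‖ = 174.9335
Δx = A⁻¹·δb where δb = 1/819·4.4721·d; ‖Δx‖ = 0.2388
dividing the unrounded norms, ‖Δx‖/‖x‖ = 0.0014
so the bound overstates the realised error by a factor of ≈ 293.3725 (computed from the unrounded values)


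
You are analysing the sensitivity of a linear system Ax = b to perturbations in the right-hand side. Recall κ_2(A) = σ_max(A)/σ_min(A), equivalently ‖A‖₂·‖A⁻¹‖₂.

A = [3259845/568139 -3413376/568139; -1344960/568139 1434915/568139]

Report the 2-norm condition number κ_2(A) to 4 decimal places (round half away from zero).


M = AᵀA = [73582880625/1909952209 -77260236480/1909952209; -77260236480/1909952209 81124951329/1909952209]. tr(M)=183956994/2271049, det(M)=164025/2271049
solving λ² − 183956994/2271049·λ + 164025/2271049 = 0 gives λ = 81, 2025/2271049
κ_2(A) = √(λ_max/λ_min) = √(81 / (2025/2271049)) = 301.4000

301.4000


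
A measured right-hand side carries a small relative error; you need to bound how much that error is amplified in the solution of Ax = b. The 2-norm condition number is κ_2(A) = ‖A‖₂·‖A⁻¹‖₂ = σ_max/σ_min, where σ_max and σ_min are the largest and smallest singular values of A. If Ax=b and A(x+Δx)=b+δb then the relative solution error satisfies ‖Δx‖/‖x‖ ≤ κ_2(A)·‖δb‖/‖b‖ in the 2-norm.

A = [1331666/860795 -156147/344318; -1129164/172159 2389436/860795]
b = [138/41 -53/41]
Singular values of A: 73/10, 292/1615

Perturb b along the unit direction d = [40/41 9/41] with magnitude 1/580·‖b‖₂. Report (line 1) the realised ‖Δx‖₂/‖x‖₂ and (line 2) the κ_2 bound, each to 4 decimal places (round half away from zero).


from the listed singular values, σ₁ = 73/10, σ_n = 292/1615
κ_2(A) = (73/10) / (292/1615) = 40.3750
perturbation bound = 40.3750·1/580 = 0.0696
solve Ax = b  →  x = [6.6346 15.2107]
‖b‖₂ = 3.6056 and ‖x‖₂ = 16.5947
δb = ε·‖b‖·d = [0.0061 0.0014]; solving A·Δx = δb gives ‖Δx‖ = 0.0344
dividing the unrounded norms, ‖Δx‖/‖x‖ = 0.0021
realised/bound (from unrounded values) ≈ 0.0298

0.0021
0.0696


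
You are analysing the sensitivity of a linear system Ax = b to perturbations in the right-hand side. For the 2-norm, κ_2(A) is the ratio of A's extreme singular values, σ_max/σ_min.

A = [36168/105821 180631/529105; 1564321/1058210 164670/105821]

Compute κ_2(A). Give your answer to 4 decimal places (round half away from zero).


178.0000

M = AᵀA = [1533558961/666156100 80506503/33307805; 80506503/33307805 422684581/166539025]. tr(M)=766777/158420, det(M)=14641/19802500
solving λ² − 766777/158420·λ + 14641/19802500 = 0 gives λ = 121/25, 121/792100
so κ_2 = √((121/25) / (121/792100)) = 178.0000


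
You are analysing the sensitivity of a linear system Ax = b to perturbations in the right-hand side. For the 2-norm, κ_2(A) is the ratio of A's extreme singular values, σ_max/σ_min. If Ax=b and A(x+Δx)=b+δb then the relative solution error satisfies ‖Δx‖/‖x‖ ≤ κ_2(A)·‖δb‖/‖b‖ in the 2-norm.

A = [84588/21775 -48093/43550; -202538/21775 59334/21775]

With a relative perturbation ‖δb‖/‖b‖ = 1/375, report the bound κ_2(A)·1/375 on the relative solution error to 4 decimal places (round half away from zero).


0.9380

form AᵀA = [285069652/2805625 -83144586/2805625; -83144586/2805625 97012017/11222500] with trace 1979665/17956 and determinant 441/4489
λ_max, λ_min = (1979665/17956 ± √3918946814689/322417936)/2 = 441/4, 4/4489
κ_2(A) = √(λ_max/λ_min) = √((441/4) / (4/4489)) = 351.7500
bound on ‖Δx‖/‖x‖: κ·ε = 351.7500·1/375 = 0.9380


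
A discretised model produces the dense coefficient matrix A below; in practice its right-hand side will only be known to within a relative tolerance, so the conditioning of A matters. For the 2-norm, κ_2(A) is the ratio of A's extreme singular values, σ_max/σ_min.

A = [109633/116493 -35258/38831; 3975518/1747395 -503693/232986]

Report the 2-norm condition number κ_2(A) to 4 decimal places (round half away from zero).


M = AᵀA = [109521344221/18067392225 -6953639693/1204492815; -6953639693/1204492815 1766030737/321198084]. tr(M)=993391549/85932900, det(M)=83521/85932900
λ_max, λ_min = (993391549/85932900 ± √986798060817655801/7384463302410000)/2 = 289/25, 289/3437316
κ = σ_max/σ_min = (17/5)/(17/1854) = 370.8000

370.8000


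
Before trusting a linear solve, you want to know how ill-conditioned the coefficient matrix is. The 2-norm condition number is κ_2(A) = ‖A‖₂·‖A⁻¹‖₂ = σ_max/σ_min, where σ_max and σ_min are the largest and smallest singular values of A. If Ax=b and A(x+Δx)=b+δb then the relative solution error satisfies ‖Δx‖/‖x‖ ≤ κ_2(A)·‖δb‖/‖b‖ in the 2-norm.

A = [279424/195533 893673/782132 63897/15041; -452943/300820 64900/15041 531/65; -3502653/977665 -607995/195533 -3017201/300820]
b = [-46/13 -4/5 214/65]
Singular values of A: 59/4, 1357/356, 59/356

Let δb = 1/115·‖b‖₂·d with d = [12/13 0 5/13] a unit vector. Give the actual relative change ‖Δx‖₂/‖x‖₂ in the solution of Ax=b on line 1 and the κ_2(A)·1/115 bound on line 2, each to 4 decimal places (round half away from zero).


σ_max = 59/4, σ_min = 59/356
κ = σ_max/σ_min = (59/4)/(59/356) = 89.0000
bound on ‖Δx‖/‖x‖: κ·ε = 89.0000·1/115 = 0.7739
solve Ax = b  →  x = [3.7600 10.3881 -4.8918]
2-norm of b is 4.8990; of x, 12.0822
Δx = A⁻¹·δb where δb = 1/115·4.8990·d; ‖Δx‖ = 0.2570
relative error = 0.0213
so the bound overstates the realised error by a factor of ≈ 36.3776 (computed from the unrounded values)

0.0213
0.7739


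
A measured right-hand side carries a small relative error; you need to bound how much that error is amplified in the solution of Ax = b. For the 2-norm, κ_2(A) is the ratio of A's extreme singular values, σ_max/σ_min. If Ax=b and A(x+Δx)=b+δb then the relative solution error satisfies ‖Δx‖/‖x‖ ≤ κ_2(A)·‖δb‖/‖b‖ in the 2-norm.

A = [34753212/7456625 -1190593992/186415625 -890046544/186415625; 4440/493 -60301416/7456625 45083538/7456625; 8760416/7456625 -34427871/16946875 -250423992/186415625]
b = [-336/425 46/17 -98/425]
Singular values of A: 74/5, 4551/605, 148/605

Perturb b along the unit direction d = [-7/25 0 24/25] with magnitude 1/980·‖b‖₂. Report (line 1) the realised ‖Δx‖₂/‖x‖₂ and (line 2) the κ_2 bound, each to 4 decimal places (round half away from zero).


from the listed singular values, σ₁ = 74/5, σ_n = 148/605
condition number: (74/5) ÷ (148/605) = 60.5000
perturbation bound = 60.5000·1/980 = 0.0617
solve Ax = b  →  x = [0.0932 -0.0195 0.2826]
‖b‖ = 2.8284, ‖x‖ = 0.2982
re-solving with b+δb shifts x by Δx of norm 0.0118
relative error = 0.0396
realised/bound (from unrounded values) ≈ 0.6408

0.0396
0.0617


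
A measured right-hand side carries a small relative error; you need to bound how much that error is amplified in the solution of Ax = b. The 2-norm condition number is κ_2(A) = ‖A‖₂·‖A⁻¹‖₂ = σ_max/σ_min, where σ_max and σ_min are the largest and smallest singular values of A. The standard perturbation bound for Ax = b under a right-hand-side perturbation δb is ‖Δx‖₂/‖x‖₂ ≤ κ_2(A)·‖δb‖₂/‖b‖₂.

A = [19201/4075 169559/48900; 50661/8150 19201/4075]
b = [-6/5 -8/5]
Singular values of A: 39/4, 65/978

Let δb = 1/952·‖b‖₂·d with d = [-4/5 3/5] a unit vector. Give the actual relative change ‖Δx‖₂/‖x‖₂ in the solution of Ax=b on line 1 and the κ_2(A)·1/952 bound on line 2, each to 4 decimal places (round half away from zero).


σ_max = 39/4, σ_min = 65/978
condition number: (39/4) ÷ (65/978) = 146.7000
perturbation bound = 146.7000·1/952 = 0.1541
solve Ax = b  →  x = [-0.1641 -0.1231]
2-norm of b is 2.0000; of x, 0.2051
Δx = A⁻¹·δb where δb = 1/952·2.0000·d; ‖Δx‖ = 0.0316
relative error = 0.1541
so the bound is sharp here: realised error equals the bound

0.1541
0.1541


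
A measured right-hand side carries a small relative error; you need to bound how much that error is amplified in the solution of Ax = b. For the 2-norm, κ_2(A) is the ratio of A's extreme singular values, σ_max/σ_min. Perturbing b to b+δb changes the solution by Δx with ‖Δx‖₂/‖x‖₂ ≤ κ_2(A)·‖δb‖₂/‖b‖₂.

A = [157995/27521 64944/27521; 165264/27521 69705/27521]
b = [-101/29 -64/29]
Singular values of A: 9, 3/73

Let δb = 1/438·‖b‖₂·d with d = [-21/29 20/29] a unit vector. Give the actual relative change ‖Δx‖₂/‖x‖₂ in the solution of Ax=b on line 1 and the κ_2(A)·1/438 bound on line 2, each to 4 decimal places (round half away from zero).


0.0094
0.5000

σ_max = 9, σ_min = 3/73
condition number: 9 ÷ (3/73) = 219.0000
bound on ‖Δx‖/‖x‖: κ·ε = 219.0000·1/438 = 0.5000
solve Ax = b  →  x = [-9.7692 22.2906]
‖b‖ = 4.1231, ‖x‖ = 24.3374
re-solving with b+δb shifts x by Δx of norm 0.2291
relative error = 0.0094
realised/bound (from unrounded values) ≈ 0.0188


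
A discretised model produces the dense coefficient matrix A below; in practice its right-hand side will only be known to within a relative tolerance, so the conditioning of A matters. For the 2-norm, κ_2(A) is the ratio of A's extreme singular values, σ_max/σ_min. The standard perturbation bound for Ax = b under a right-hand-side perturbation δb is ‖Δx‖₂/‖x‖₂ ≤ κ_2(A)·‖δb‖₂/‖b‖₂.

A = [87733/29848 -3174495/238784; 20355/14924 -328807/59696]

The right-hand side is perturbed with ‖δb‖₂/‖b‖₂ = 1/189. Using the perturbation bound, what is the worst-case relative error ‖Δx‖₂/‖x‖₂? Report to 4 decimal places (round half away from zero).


0.5926

form AᵀA = [55351381/5271616 -1964798235/42172928; -1964798235/42172928 69865344361/337383424] with trace 43669145/200704 and determinant 12117361/3211264
λ_max, λ_min = (43669145/200704 ± √1906386224325489/40282095616)/2 = 3481/16, 3481/200704
κ_2(A) = √(λ_max/λ_min) = √((3481/16) / (3481/200704)) = 112.0000
worst-case relative error ≤ 112.0000 × 1/189 = 0.5926


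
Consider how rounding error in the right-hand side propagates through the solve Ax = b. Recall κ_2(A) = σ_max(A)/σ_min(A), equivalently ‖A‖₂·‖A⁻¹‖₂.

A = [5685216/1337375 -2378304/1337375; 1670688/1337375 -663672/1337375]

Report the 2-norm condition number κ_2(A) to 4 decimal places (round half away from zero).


AᵀA = [4321585152/220131925 -360122112/44026385; -360122112/44026385 750374208/220131925]; tr = 78030144/3386645, det = 5308416/423330625
eigenvalues of AᵀA: λ = (tr ± √(tr²−4·det))/2 = 576/25, 9216/16933225
σ_max=√(576/25)=(24/5), σ_min=√(9216/16933225)=(96/4115) → κ = 205.7500

205.7500


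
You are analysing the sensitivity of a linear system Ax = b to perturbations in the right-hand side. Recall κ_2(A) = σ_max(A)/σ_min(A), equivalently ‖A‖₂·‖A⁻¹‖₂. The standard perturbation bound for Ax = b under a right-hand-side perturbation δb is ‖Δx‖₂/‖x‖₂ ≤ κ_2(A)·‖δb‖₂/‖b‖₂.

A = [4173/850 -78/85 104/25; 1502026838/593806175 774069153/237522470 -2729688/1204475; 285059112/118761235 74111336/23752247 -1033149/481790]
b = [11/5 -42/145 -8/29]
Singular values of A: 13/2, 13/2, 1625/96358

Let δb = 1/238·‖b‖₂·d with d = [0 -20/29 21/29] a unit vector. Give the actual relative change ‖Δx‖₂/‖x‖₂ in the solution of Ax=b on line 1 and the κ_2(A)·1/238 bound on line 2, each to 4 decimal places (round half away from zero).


largest singular value 13/2, smallest 1625/96358
κ = σ_max/σ_min = (13/2)/(1625/96358) = 385.4320
bound on ‖Δx‖/‖x‖: κ·ε = 385.4320·1/238 = 1.6195
solve Ax = b  →  x = [0.2226 -0.0905 0.2462]
‖b‖₂ = 2.2361 and ‖x‖₂ = 0.3440
δb = ε·‖b‖·d = [0.0000 -0.0065 0.0068]; solving A·Δx = δb gives ‖Δx‖ = 0.5571
realised ‖Δx‖/‖x‖ = 1.6195
realised/bound = 1 exactly: the bound is attained for this b and d

1.6195
1.6195


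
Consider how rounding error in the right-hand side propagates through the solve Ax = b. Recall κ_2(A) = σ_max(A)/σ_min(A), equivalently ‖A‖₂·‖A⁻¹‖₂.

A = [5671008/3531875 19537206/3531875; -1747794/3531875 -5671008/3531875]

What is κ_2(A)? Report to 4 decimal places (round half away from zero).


AᵀA = [56344184964/19958625625 193131848448/19958625625; 193131848448/19958625625 662180400036/19958625625]; tr = 1149639336/31933801, det = 810000/31933801
char-poly roots: 36 and 22500/31933801
κ_2(A) = √(λ_max/λ_min) = √(36 / (22500/31933801)) = 226.0400

226.0400


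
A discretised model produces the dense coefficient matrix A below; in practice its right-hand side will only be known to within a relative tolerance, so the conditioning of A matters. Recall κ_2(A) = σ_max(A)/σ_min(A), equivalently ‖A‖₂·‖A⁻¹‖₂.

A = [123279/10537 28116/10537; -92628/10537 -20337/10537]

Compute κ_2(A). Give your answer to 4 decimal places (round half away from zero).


257.0000

form AᵀA = [23777658225/111028369 5349888000/111028369; 5349888000/111028369 1204103025/111028369] with trace 14861250/66049 and determinant 50625/66049
eigenvalues of AᵀA: λ = (tr ± √(tr²−4·det))/2 = 225, 225/66049
κ = σ_max/σ_min = 15/(15/257) = 257.0000
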